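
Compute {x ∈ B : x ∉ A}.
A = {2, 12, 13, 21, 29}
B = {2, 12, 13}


Set A = {2, 12, 13, 21, 29}
Set B = {2, 12, 13}
Check each element of B against A:
2 ∈ A, 12 ∈ A, 13 ∈ A
Elements of B not in A: {}

{}


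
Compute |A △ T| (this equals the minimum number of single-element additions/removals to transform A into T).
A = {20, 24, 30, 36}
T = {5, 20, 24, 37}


Set A = {20, 24, 30, 36}
Set T = {5, 20, 24, 37}
Elements to remove from A (in A, not in T): {30, 36} → 2 removals
Elements to add to A (in T, not in A): {5, 37} → 2 additions
Total edits = 2 + 2 = 4

4


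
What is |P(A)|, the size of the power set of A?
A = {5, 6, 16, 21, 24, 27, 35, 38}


Set A = {5, 6, 16, 21, 24, 27, 35, 38}
|A| = 8
The power set P(A) contains all subsets of A.
|P(A)| = 2^|A| = 2^8 = 256

256


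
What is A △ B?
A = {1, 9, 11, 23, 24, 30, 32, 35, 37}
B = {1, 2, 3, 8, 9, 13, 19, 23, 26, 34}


Set A = {1, 9, 11, 23, 24, 30, 32, 35, 37}
Set B = {1, 2, 3, 8, 9, 13, 19, 23, 26, 34}
A △ B = (A \ B) ∪ (B \ A)
Elements in A but not B: {11, 24, 30, 32, 35, 37}
Elements in B but not A: {2, 3, 8, 13, 19, 26, 34}
A △ B = {2, 3, 8, 11, 13, 19, 24, 26, 30, 32, 34, 35, 37}

{2, 3, 8, 11, 13, 19, 24, 26, 30, 32, 34, 35, 37}


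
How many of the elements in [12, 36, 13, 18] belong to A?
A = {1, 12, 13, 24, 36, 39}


Set A = {1, 12, 13, 24, 36, 39}
Candidates: [12, 36, 13, 18]
Check each candidate:
12 ∈ A, 36 ∈ A, 13 ∈ A, 18 ∉ A
Count of candidates in A: 3

3


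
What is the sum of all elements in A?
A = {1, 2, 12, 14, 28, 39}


Set A = {1, 2, 12, 14, 28, 39}
Sum = 1 + 2 + 12 + 14 + 28 + 39 = 96

96


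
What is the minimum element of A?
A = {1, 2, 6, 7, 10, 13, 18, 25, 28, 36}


Set A = {1, 2, 6, 7, 10, 13, 18, 25, 28, 36}
Elements in ascending order: 1, 2, 6, 7, 10, 13, 18, 25, 28, 36
The smallest element is 1.

1


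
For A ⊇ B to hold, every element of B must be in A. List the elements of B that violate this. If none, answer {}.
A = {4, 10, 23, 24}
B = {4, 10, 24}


Set A = {4, 10, 23, 24}
Set B = {4, 10, 24}
Check each element of B against A:
4 ∈ A, 10 ∈ A, 24 ∈ A
Elements of B not in A: {}

{}


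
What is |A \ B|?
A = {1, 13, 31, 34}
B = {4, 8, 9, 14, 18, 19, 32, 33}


Set A = {1, 13, 31, 34}
Set B = {4, 8, 9, 14, 18, 19, 32, 33}
A \ B = {1, 13, 31, 34}
|A \ B| = 4

4


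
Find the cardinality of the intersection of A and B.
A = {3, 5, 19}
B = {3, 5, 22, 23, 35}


Set A = {3, 5, 19}
Set B = {3, 5, 22, 23, 35}
A ∩ B = {3, 5}
|A ∩ B| = 2

2


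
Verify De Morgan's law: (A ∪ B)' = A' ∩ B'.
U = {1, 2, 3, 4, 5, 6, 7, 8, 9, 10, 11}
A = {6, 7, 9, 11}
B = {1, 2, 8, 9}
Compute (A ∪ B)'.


U = {1, 2, 3, 4, 5, 6, 7, 8, 9, 10, 11}
A = {6, 7, 9, 11}, B = {1, 2, 8, 9}
A ∪ B = {1, 2, 6, 7, 8, 9, 11}
(A ∪ B)' = U \ (A ∪ B) = {3, 4, 5, 10}
Verification via A' ∩ B': A' = {1, 2, 3, 4, 5, 8, 10}, B' = {3, 4, 5, 6, 7, 10, 11}
A' ∩ B' = {3, 4, 5, 10} ✓

{3, 4, 5, 10}


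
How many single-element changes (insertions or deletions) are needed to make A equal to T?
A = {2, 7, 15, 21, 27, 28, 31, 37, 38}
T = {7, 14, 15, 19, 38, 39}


Set A = {2, 7, 15, 21, 27, 28, 31, 37, 38}
Set T = {7, 14, 15, 19, 38, 39}
Elements to remove from A (in A, not in T): {2, 21, 27, 28, 31, 37} → 6 removals
Elements to add to A (in T, not in A): {14, 19, 39} → 3 additions
Total edits = 6 + 3 = 9

9


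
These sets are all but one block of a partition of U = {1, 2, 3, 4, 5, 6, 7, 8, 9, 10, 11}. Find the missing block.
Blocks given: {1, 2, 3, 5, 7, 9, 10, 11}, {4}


U = {1, 2, 3, 4, 5, 6, 7, 8, 9, 10, 11}
Shown blocks: {1, 2, 3, 5, 7, 9, 10, 11}, {4}
A partition's blocks are pairwise disjoint and cover U, so the missing block = U \ (union of shown blocks).
Union of shown blocks: {1, 2, 3, 4, 5, 7, 9, 10, 11}
Missing block = U \ (union) = {6, 8}

{6, 8}


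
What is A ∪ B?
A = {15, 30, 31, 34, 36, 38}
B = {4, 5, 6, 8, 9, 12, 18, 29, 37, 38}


Set A = {15, 30, 31, 34, 36, 38}
Set B = {4, 5, 6, 8, 9, 12, 18, 29, 37, 38}
A ∪ B includes all elements in either set.
Elements from A: {15, 30, 31, 34, 36, 38}
Elements from B not already included: {4, 5, 6, 8, 9, 12, 18, 29, 37}
A ∪ B = {4, 5, 6, 8, 9, 12, 15, 18, 29, 30, 31, 34, 36, 37, 38}

{4, 5, 6, 8, 9, 12, 15, 18, 29, 30, 31, 34, 36, 37, 38}


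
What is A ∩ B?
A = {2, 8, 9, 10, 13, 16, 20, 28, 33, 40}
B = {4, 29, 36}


Set A = {2, 8, 9, 10, 13, 16, 20, 28, 33, 40}
Set B = {4, 29, 36}
A ∩ B includes only elements in both sets.
Check each element of A against B:
2 ✗, 8 ✗, 9 ✗, 10 ✗, 13 ✗, 16 ✗, 20 ✗, 28 ✗, 33 ✗, 40 ✗
A ∩ B = {}

{}


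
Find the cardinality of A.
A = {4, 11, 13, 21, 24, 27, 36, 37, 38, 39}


Set A = {4, 11, 13, 21, 24, 27, 36, 37, 38, 39}
Listing elements: 4, 11, 13, 21, 24, 27, 36, 37, 38, 39
Counting: 10 elements
|A| = 10

10


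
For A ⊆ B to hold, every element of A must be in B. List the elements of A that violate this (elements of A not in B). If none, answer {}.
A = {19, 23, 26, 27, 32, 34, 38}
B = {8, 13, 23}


Set A = {19, 23, 26, 27, 32, 34, 38}
Set B = {8, 13, 23}
Check each element of A against B:
19 ∉ B (include), 23 ∈ B, 26 ∉ B (include), 27 ∉ B (include), 32 ∉ B (include), 34 ∉ B (include), 38 ∉ B (include)
Elements of A not in B: {19, 26, 27, 32, 34, 38}

{19, 26, 27, 32, 34, 38}


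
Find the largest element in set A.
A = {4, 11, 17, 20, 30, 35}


Set A = {4, 11, 17, 20, 30, 35}
Elements in ascending order: 4, 11, 17, 20, 30, 35
The largest element is 35.

35


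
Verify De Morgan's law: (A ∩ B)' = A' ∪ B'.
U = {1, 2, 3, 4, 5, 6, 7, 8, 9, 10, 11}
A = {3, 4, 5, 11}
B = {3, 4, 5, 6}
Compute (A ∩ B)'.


U = {1, 2, 3, 4, 5, 6, 7, 8, 9, 10, 11}
A = {3, 4, 5, 11}, B = {3, 4, 5, 6}
A ∩ B = {3, 4, 5}
(A ∩ B)' = U \ (A ∩ B) = {1, 2, 6, 7, 8, 9, 10, 11}
Verification via A' ∪ B': A' = {1, 2, 6, 7, 8, 9, 10}, B' = {1, 2, 7, 8, 9, 10, 11}
A' ∪ B' = {1, 2, 6, 7, 8, 9, 10, 11} ✓

{1, 2, 6, 7, 8, 9, 10, 11}


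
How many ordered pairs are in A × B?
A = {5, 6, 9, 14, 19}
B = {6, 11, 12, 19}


Set A = {5, 6, 9, 14, 19} has 5 elements.
Set B = {6, 11, 12, 19} has 4 elements.
|A × B| = |A| × |B| = 5 × 4 = 20

20


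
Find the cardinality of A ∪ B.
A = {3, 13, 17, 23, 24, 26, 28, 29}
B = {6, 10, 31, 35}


Set A = {3, 13, 17, 23, 24, 26, 28, 29}, |A| = 8
Set B = {6, 10, 31, 35}, |B| = 4
A ∩ B = {}, |A ∩ B| = 0
|A ∪ B| = |A| + |B| - |A ∩ B| = 8 + 4 - 0 = 12

12


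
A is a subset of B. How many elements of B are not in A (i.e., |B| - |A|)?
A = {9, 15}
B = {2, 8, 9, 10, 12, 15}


Set A = {9, 15}, |A| = 2
Set B = {2, 8, 9, 10, 12, 15}, |B| = 6
Since A ⊆ B: B \ A = {2, 8, 10, 12}
|B| - |A| = 6 - 2 = 4

4


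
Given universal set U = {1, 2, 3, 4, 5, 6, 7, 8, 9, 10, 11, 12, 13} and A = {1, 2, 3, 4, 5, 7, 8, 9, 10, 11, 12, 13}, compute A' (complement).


Universal set U = {1, 2, 3, 4, 5, 6, 7, 8, 9, 10, 11, 12, 13}
Set A = {1, 2, 3, 4, 5, 7, 8, 9, 10, 11, 12, 13}
A' = U \ A = elements in U but not in A
Checking each element of U:
1 (in A, exclude), 2 (in A, exclude), 3 (in A, exclude), 4 (in A, exclude), 5 (in A, exclude), 6 (not in A, include), 7 (in A, exclude), 8 (in A, exclude), 9 (in A, exclude), 10 (in A, exclude), 11 (in A, exclude), 12 (in A, exclude), 13 (in A, exclude)
A' = {6}

{6}


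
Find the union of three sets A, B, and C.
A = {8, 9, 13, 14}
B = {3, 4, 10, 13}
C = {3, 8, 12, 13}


Set A = {8, 9, 13, 14}
Set B = {3, 4, 10, 13}
Set C = {3, 8, 12, 13}
First, A ∪ B = {3, 4, 8, 9, 10, 13, 14}
Then, (A ∪ B) ∪ C = {3, 4, 8, 9, 10, 12, 13, 14}

{3, 4, 8, 9, 10, 12, 13, 14}


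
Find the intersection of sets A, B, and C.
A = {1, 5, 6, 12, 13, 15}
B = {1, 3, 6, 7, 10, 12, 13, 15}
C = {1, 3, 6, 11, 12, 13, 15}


Set A = {1, 5, 6, 12, 13, 15}
Set B = {1, 3, 6, 7, 10, 12, 13, 15}
Set C = {1, 3, 6, 11, 12, 13, 15}
First, A ∩ B = {1, 6, 12, 13, 15}
Then, (A ∩ B) ∩ C = {1, 6, 12, 13, 15}

{1, 6, 12, 13, 15}


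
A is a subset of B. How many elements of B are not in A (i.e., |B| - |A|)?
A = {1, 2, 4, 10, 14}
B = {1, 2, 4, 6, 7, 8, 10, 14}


Set A = {1, 2, 4, 10, 14}, |A| = 5
Set B = {1, 2, 4, 6, 7, 8, 10, 14}, |B| = 8
Since A ⊆ B: B \ A = {6, 7, 8}
|B| - |A| = 8 - 5 = 3

3


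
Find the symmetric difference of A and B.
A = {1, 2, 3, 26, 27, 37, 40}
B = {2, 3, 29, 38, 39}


Set A = {1, 2, 3, 26, 27, 37, 40}
Set B = {2, 3, 29, 38, 39}
A △ B = (A \ B) ∪ (B \ A)
Elements in A but not B: {1, 26, 27, 37, 40}
Elements in B but not A: {29, 38, 39}
A △ B = {1, 26, 27, 29, 37, 38, 39, 40}

{1, 26, 27, 29, 37, 38, 39, 40}


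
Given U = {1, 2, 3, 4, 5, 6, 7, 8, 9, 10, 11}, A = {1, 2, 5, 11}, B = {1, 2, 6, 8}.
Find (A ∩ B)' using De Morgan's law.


U = {1, 2, 3, 4, 5, 6, 7, 8, 9, 10, 11}
A = {1, 2, 5, 11}, B = {1, 2, 6, 8}
A ∩ B = {1, 2}
(A ∩ B)' = U \ (A ∩ B) = {3, 4, 5, 6, 7, 8, 9, 10, 11}
Verification via A' ∪ B': A' = {3, 4, 6, 7, 8, 9, 10}, B' = {3, 4, 5, 7, 9, 10, 11}
A' ∪ B' = {3, 4, 5, 6, 7, 8, 9, 10, 11} ✓

{3, 4, 5, 6, 7, 8, 9, 10, 11}


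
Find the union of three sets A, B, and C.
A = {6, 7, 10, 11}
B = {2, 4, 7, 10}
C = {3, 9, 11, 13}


Set A = {6, 7, 10, 11}
Set B = {2, 4, 7, 10}
Set C = {3, 9, 11, 13}
First, A ∪ B = {2, 4, 6, 7, 10, 11}
Then, (A ∪ B) ∪ C = {2, 3, 4, 6, 7, 9, 10, 11, 13}

{2, 3, 4, 6, 7, 9, 10, 11, 13}


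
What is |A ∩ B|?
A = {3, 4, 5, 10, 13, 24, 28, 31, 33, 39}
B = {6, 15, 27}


Set A = {3, 4, 5, 10, 13, 24, 28, 31, 33, 39}
Set B = {6, 15, 27}
A ∩ B = {}
|A ∩ B| = 0

0


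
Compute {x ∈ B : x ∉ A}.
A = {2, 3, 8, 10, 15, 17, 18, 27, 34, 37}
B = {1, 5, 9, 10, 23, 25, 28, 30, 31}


Set A = {2, 3, 8, 10, 15, 17, 18, 27, 34, 37}
Set B = {1, 5, 9, 10, 23, 25, 28, 30, 31}
Check each element of B against A:
1 ∉ A (include), 5 ∉ A (include), 9 ∉ A (include), 10 ∈ A, 23 ∉ A (include), 25 ∉ A (include), 28 ∉ A (include), 30 ∉ A (include), 31 ∉ A (include)
Elements of B not in A: {1, 5, 9, 23, 25, 28, 30, 31}

{1, 5, 9, 23, 25, 28, 30, 31}


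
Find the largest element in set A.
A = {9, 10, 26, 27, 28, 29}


Set A = {9, 10, 26, 27, 28, 29}
Elements in ascending order: 9, 10, 26, 27, 28, 29
The largest element is 29.

29


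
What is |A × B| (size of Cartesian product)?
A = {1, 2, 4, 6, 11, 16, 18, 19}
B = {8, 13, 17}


Set A = {1, 2, 4, 6, 11, 16, 18, 19} has 8 elements.
Set B = {8, 13, 17} has 3 elements.
|A × B| = |A| × |B| = 8 × 3 = 24

24


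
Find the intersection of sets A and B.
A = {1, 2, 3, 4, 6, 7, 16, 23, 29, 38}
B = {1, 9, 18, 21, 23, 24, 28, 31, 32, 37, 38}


Set A = {1, 2, 3, 4, 6, 7, 16, 23, 29, 38}
Set B = {1, 9, 18, 21, 23, 24, 28, 31, 32, 37, 38}
A ∩ B includes only elements in both sets.
Check each element of A against B:
1 ✓, 2 ✗, 3 ✗, 4 ✗, 6 ✗, 7 ✗, 16 ✗, 23 ✓, 29 ✗, 38 ✓
A ∩ B = {1, 23, 38}

{1, 23, 38}


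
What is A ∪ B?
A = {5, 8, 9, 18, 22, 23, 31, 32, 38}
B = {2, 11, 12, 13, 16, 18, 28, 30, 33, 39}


Set A = {5, 8, 9, 18, 22, 23, 31, 32, 38}
Set B = {2, 11, 12, 13, 16, 18, 28, 30, 33, 39}
A ∪ B includes all elements in either set.
Elements from A: {5, 8, 9, 18, 22, 23, 31, 32, 38}
Elements from B not already included: {2, 11, 12, 13, 16, 28, 30, 33, 39}
A ∪ B = {2, 5, 8, 9, 11, 12, 13, 16, 18, 22, 23, 28, 30, 31, 32, 33, 38, 39}

{2, 5, 8, 9, 11, 12, 13, 16, 18, 22, 23, 28, 30, 31, 32, 33, 38, 39}


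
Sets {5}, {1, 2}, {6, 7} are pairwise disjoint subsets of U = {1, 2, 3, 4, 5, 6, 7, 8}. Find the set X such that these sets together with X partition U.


U = {1, 2, 3, 4, 5, 6, 7, 8}
Shown blocks: {5}, {1, 2}, {6, 7}
A partition's blocks are pairwise disjoint and cover U, so the missing block = U \ (union of shown blocks).
Union of shown blocks: {1, 2, 5, 6, 7}
Missing block = U \ (union) = {3, 4, 8}

{3, 4, 8}


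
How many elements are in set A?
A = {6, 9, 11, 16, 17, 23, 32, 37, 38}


Set A = {6, 9, 11, 16, 17, 23, 32, 37, 38}
Listing elements: 6, 9, 11, 16, 17, 23, 32, 37, 38
Counting: 9 elements
|A| = 9

9


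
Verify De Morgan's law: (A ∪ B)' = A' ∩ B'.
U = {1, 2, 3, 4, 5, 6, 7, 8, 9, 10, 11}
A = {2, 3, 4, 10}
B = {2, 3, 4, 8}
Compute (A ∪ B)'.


U = {1, 2, 3, 4, 5, 6, 7, 8, 9, 10, 11}
A = {2, 3, 4, 10}, B = {2, 3, 4, 8}
A ∪ B = {2, 3, 4, 8, 10}
(A ∪ B)' = U \ (A ∪ B) = {1, 5, 6, 7, 9, 11}
Verification via A' ∩ B': A' = {1, 5, 6, 7, 8, 9, 11}, B' = {1, 5, 6, 7, 9, 10, 11}
A' ∩ B' = {1, 5, 6, 7, 9, 11} ✓

{1, 5, 6, 7, 9, 11}


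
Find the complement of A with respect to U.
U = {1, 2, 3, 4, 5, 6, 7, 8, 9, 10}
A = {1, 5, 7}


Universal set U = {1, 2, 3, 4, 5, 6, 7, 8, 9, 10}
Set A = {1, 5, 7}
A' = U \ A = elements in U but not in A
Checking each element of U:
1 (in A, exclude), 2 (not in A, include), 3 (not in A, include), 4 (not in A, include), 5 (in A, exclude), 6 (not in A, include), 7 (in A, exclude), 8 (not in A, include), 9 (not in A, include), 10 (not in A, include)
A' = {2, 3, 4, 6, 8, 9, 10}

{2, 3, 4, 6, 8, 9, 10}


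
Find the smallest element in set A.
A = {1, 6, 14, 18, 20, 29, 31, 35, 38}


Set A = {1, 6, 14, 18, 20, 29, 31, 35, 38}
Elements in ascending order: 1, 6, 14, 18, 20, 29, 31, 35, 38
The smallest element is 1.

1


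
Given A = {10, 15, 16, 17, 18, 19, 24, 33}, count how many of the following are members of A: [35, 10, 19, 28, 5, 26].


Set A = {10, 15, 16, 17, 18, 19, 24, 33}
Candidates: [35, 10, 19, 28, 5, 26]
Check each candidate:
35 ∉ A, 10 ∈ A, 19 ∈ A, 28 ∉ A, 5 ∉ A, 26 ∉ A
Count of candidates in A: 2

2


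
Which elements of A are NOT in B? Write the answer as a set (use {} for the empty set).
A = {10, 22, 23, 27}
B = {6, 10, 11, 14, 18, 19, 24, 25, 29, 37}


Set A = {10, 22, 23, 27}
Set B = {6, 10, 11, 14, 18, 19, 24, 25, 29, 37}
Check each element of A against B:
10 ∈ B, 22 ∉ B (include), 23 ∉ B (include), 27 ∉ B (include)
Elements of A not in B: {22, 23, 27}

{22, 23, 27}


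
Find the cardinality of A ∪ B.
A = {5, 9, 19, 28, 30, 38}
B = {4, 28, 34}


Set A = {5, 9, 19, 28, 30, 38}, |A| = 6
Set B = {4, 28, 34}, |B| = 3
A ∩ B = {28}, |A ∩ B| = 1
|A ∪ B| = |A| + |B| - |A ∩ B| = 6 + 3 - 1 = 8

8


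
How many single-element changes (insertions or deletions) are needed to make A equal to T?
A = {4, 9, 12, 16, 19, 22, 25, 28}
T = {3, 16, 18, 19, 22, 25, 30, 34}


Set A = {4, 9, 12, 16, 19, 22, 25, 28}
Set T = {3, 16, 18, 19, 22, 25, 30, 34}
Elements to remove from A (in A, not in T): {4, 9, 12, 28} → 4 removals
Elements to add to A (in T, not in A): {3, 18, 30, 34} → 4 additions
Total edits = 4 + 4 = 8

8


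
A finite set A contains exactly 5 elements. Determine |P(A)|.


The set has 5 elements.
The power set contains all possible subsets.
|P(A)| = 2^|A| = 2^5 = 32

32


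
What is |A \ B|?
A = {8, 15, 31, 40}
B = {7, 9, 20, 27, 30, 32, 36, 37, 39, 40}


Set A = {8, 15, 31, 40}
Set B = {7, 9, 20, 27, 30, 32, 36, 37, 39, 40}
A \ B = {8, 15, 31}
|A \ B| = 3

3


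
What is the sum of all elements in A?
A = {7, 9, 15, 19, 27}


Set A = {7, 9, 15, 19, 27}
Sum = 7 + 9 + 15 + 19 + 27 = 77

77


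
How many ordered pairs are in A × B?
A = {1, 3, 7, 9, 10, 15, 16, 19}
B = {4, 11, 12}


Set A = {1, 3, 7, 9, 10, 15, 16, 19} has 8 elements.
Set B = {4, 11, 12} has 3 elements.
|A × B| = |A| × |B| = 8 × 3 = 24

24


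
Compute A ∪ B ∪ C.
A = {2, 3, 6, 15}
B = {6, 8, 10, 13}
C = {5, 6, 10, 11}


Set A = {2, 3, 6, 15}
Set B = {6, 8, 10, 13}
Set C = {5, 6, 10, 11}
First, A ∪ B = {2, 3, 6, 8, 10, 13, 15}
Then, (A ∪ B) ∪ C = {2, 3, 5, 6, 8, 10, 11, 13, 15}

{2, 3, 5, 6, 8, 10, 11, 13, 15}


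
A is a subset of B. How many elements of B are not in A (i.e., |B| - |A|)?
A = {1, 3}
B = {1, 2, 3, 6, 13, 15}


Set A = {1, 3}, |A| = 2
Set B = {1, 2, 3, 6, 13, 15}, |B| = 6
Since A ⊆ B: B \ A = {2, 6, 13, 15}
|B| - |A| = 6 - 2 = 4

4


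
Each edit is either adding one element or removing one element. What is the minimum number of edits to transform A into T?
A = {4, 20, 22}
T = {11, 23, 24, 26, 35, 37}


Set A = {4, 20, 22}
Set T = {11, 23, 24, 26, 35, 37}
Elements to remove from A (in A, not in T): {4, 20, 22} → 3 removals
Elements to add to A (in T, not in A): {11, 23, 24, 26, 35, 37} → 6 additions
Total edits = 3 + 6 = 9

9


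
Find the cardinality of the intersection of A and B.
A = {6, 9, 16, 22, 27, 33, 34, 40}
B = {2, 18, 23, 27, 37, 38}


Set A = {6, 9, 16, 22, 27, 33, 34, 40}
Set B = {2, 18, 23, 27, 37, 38}
A ∩ B = {27}
|A ∩ B| = 1

1


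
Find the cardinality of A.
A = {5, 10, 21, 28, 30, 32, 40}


Set A = {5, 10, 21, 28, 30, 32, 40}
Listing elements: 5, 10, 21, 28, 30, 32, 40
Counting: 7 elements
|A| = 7

7


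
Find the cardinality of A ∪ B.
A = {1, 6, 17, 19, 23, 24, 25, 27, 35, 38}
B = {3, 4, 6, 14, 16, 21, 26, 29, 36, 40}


Set A = {1, 6, 17, 19, 23, 24, 25, 27, 35, 38}, |A| = 10
Set B = {3, 4, 6, 14, 16, 21, 26, 29, 36, 40}, |B| = 10
A ∩ B = {6}, |A ∩ B| = 1
|A ∪ B| = |A| + |B| - |A ∩ B| = 10 + 10 - 1 = 19

19


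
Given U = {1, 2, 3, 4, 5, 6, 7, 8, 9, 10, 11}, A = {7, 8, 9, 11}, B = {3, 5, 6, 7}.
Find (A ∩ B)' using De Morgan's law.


U = {1, 2, 3, 4, 5, 6, 7, 8, 9, 10, 11}
A = {7, 8, 9, 11}, B = {3, 5, 6, 7}
A ∩ B = {7}
(A ∩ B)' = U \ (A ∩ B) = {1, 2, 3, 4, 5, 6, 8, 9, 10, 11}
Verification via A' ∪ B': A' = {1, 2, 3, 4, 5, 6, 10}, B' = {1, 2, 4, 8, 9, 10, 11}
A' ∪ B' = {1, 2, 3, 4, 5, 6, 8, 9, 10, 11} ✓

{1, 2, 3, 4, 5, 6, 8, 9, 10, 11}


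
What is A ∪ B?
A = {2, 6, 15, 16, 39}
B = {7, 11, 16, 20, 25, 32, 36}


Set A = {2, 6, 15, 16, 39}
Set B = {7, 11, 16, 20, 25, 32, 36}
A ∪ B includes all elements in either set.
Elements from A: {2, 6, 15, 16, 39}
Elements from B not already included: {7, 11, 20, 25, 32, 36}
A ∪ B = {2, 6, 7, 11, 15, 16, 20, 25, 32, 36, 39}

{2, 6, 7, 11, 15, 16, 20, 25, 32, 36, 39}


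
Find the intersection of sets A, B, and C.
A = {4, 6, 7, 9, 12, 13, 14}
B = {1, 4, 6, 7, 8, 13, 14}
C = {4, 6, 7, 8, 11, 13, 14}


Set A = {4, 6, 7, 9, 12, 13, 14}
Set B = {1, 4, 6, 7, 8, 13, 14}
Set C = {4, 6, 7, 8, 11, 13, 14}
First, A ∩ B = {4, 6, 7, 13, 14}
Then, (A ∩ B) ∩ C = {4, 6, 7, 13, 14}

{4, 6, 7, 13, 14}


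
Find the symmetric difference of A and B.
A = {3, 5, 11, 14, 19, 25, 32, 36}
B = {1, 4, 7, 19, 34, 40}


Set A = {3, 5, 11, 14, 19, 25, 32, 36}
Set B = {1, 4, 7, 19, 34, 40}
A △ B = (A \ B) ∪ (B \ A)
Elements in A but not B: {3, 5, 11, 14, 25, 32, 36}
Elements in B but not A: {1, 4, 7, 34, 40}
A △ B = {1, 3, 4, 5, 7, 11, 14, 25, 32, 34, 36, 40}

{1, 3, 4, 5, 7, 11, 14, 25, 32, 34, 36, 40}


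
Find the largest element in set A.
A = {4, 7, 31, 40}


Set A = {4, 7, 31, 40}
Elements in ascending order: 4, 7, 31, 40
The largest element is 40.

40


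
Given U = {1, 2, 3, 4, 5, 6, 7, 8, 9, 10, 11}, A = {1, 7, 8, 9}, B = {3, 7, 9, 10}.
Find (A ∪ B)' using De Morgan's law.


U = {1, 2, 3, 4, 5, 6, 7, 8, 9, 10, 11}
A = {1, 7, 8, 9}, B = {3, 7, 9, 10}
A ∪ B = {1, 3, 7, 8, 9, 10}
(A ∪ B)' = U \ (A ∪ B) = {2, 4, 5, 6, 11}
Verification via A' ∩ B': A' = {2, 3, 4, 5, 6, 10, 11}, B' = {1, 2, 4, 5, 6, 8, 11}
A' ∩ B' = {2, 4, 5, 6, 11} ✓

{2, 4, 5, 6, 11}


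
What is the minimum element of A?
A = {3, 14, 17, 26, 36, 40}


Set A = {3, 14, 17, 26, 36, 40}
Elements in ascending order: 3, 14, 17, 26, 36, 40
The smallest element is 3.

3


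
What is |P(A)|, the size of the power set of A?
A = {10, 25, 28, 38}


Set A = {10, 25, 28, 38}
|A| = 4
The power set P(A) contains all subsets of A.
|P(A)| = 2^|A| = 2^4 = 16

16


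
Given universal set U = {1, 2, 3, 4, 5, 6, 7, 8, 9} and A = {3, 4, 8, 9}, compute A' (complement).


Universal set U = {1, 2, 3, 4, 5, 6, 7, 8, 9}
Set A = {3, 4, 8, 9}
A' = U \ A = elements in U but not in A
Checking each element of U:
1 (not in A, include), 2 (not in A, include), 3 (in A, exclude), 4 (in A, exclude), 5 (not in A, include), 6 (not in A, include), 7 (not in A, include), 8 (in A, exclude), 9 (in A, exclude)
A' = {1, 2, 5, 6, 7}

{1, 2, 5, 6, 7}


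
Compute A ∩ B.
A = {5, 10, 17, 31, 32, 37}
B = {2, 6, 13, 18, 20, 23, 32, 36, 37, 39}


Set A = {5, 10, 17, 31, 32, 37}
Set B = {2, 6, 13, 18, 20, 23, 32, 36, 37, 39}
A ∩ B includes only elements in both sets.
Check each element of A against B:
5 ✗, 10 ✗, 17 ✗, 31 ✗, 32 ✓, 37 ✓
A ∩ B = {32, 37}

{32, 37}


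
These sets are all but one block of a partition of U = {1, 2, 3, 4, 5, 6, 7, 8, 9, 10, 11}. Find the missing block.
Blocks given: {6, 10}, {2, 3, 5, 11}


U = {1, 2, 3, 4, 5, 6, 7, 8, 9, 10, 11}
Shown blocks: {6, 10}, {2, 3, 5, 11}
A partition's blocks are pairwise disjoint and cover U, so the missing block = U \ (union of shown blocks).
Union of shown blocks: {2, 3, 5, 6, 10, 11}
Missing block = U \ (union) = {1, 4, 7, 8, 9}

{1, 4, 7, 8, 9}


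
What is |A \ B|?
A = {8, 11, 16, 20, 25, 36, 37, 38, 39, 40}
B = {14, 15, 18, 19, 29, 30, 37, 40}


Set A = {8, 11, 16, 20, 25, 36, 37, 38, 39, 40}
Set B = {14, 15, 18, 19, 29, 30, 37, 40}
A \ B = {8, 11, 16, 20, 25, 36, 38, 39}
|A \ B| = 8

8


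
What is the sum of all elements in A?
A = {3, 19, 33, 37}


Set A = {3, 19, 33, 37}
Sum = 3 + 19 + 33 + 37 = 92

92


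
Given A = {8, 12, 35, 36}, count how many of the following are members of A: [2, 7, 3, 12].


Set A = {8, 12, 35, 36}
Candidates: [2, 7, 3, 12]
Check each candidate:
2 ∉ A, 7 ∉ A, 3 ∉ A, 12 ∈ A
Count of candidates in A: 1

1


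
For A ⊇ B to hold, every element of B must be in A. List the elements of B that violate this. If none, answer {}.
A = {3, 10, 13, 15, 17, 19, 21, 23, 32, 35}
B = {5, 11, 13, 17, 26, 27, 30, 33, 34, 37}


Set A = {3, 10, 13, 15, 17, 19, 21, 23, 32, 35}
Set B = {5, 11, 13, 17, 26, 27, 30, 33, 34, 37}
Check each element of B against A:
5 ∉ A (include), 11 ∉ A (include), 13 ∈ A, 17 ∈ A, 26 ∉ A (include), 27 ∉ A (include), 30 ∉ A (include), 33 ∉ A (include), 34 ∉ A (include), 37 ∉ A (include)
Elements of B not in A: {5, 11, 26, 27, 30, 33, 34, 37}

{5, 11, 26, 27, 30, 33, 34, 37}


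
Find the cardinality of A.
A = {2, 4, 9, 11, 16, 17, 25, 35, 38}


Set A = {2, 4, 9, 11, 16, 17, 25, 35, 38}
Listing elements: 2, 4, 9, 11, 16, 17, 25, 35, 38
Counting: 9 elements
|A| = 9

9


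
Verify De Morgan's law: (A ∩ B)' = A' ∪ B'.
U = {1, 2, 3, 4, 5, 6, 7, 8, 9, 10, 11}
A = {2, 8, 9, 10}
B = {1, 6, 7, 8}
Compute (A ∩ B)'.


U = {1, 2, 3, 4, 5, 6, 7, 8, 9, 10, 11}
A = {2, 8, 9, 10}, B = {1, 6, 7, 8}
A ∩ B = {8}
(A ∩ B)' = U \ (A ∩ B) = {1, 2, 3, 4, 5, 6, 7, 9, 10, 11}
Verification via A' ∪ B': A' = {1, 3, 4, 5, 6, 7, 11}, B' = {2, 3, 4, 5, 9, 10, 11}
A' ∪ B' = {1, 2, 3, 4, 5, 6, 7, 9, 10, 11} ✓

{1, 2, 3, 4, 5, 6, 7, 9, 10, 11}


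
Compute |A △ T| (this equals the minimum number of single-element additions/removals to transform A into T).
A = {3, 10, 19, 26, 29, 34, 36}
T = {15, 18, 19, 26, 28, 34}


Set A = {3, 10, 19, 26, 29, 34, 36}
Set T = {15, 18, 19, 26, 28, 34}
Elements to remove from A (in A, not in T): {3, 10, 29, 36} → 4 removals
Elements to add to A (in T, not in A): {15, 18, 28} → 3 additions
Total edits = 4 + 3 = 7

7


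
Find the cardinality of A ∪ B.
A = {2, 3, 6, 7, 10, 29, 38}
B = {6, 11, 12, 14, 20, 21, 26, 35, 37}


Set A = {2, 3, 6, 7, 10, 29, 38}, |A| = 7
Set B = {6, 11, 12, 14, 20, 21, 26, 35, 37}, |B| = 9
A ∩ B = {6}, |A ∩ B| = 1
|A ∪ B| = |A| + |B| - |A ∩ B| = 7 + 9 - 1 = 15

15


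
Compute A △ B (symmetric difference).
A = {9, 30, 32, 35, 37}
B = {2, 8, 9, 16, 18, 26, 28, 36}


Set A = {9, 30, 32, 35, 37}
Set B = {2, 8, 9, 16, 18, 26, 28, 36}
A △ B = (A \ B) ∪ (B \ A)
Elements in A but not B: {30, 32, 35, 37}
Elements in B but not A: {2, 8, 16, 18, 26, 28, 36}
A △ B = {2, 8, 16, 18, 26, 28, 30, 32, 35, 36, 37}

{2, 8, 16, 18, 26, 28, 30, 32, 35, 36, 37}


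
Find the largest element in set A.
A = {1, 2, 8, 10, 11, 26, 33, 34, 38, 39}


Set A = {1, 2, 8, 10, 11, 26, 33, 34, 38, 39}
Elements in ascending order: 1, 2, 8, 10, 11, 26, 33, 34, 38, 39
The largest element is 39.

39


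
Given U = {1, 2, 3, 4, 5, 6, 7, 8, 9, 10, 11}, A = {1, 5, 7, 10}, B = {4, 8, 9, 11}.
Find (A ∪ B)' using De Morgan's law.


U = {1, 2, 3, 4, 5, 6, 7, 8, 9, 10, 11}
A = {1, 5, 7, 10}, B = {4, 8, 9, 11}
A ∪ B = {1, 4, 5, 7, 8, 9, 10, 11}
(A ∪ B)' = U \ (A ∪ B) = {2, 3, 6}
Verification via A' ∩ B': A' = {2, 3, 4, 6, 8, 9, 11}, B' = {1, 2, 3, 5, 6, 7, 10}
A' ∩ B' = {2, 3, 6} ✓

{2, 3, 6}


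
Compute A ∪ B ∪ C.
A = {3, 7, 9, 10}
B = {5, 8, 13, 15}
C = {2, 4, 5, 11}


Set A = {3, 7, 9, 10}
Set B = {5, 8, 13, 15}
Set C = {2, 4, 5, 11}
First, A ∪ B = {3, 5, 7, 8, 9, 10, 13, 15}
Then, (A ∪ B) ∪ C = {2, 3, 4, 5, 7, 8, 9, 10, 11, 13, 15}

{2, 3, 4, 5, 7, 8, 9, 10, 11, 13, 15}


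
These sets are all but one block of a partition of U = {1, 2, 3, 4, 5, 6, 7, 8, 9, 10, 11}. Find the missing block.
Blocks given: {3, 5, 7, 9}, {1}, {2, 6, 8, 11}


U = {1, 2, 3, 4, 5, 6, 7, 8, 9, 10, 11}
Shown blocks: {3, 5, 7, 9}, {1}, {2, 6, 8, 11}
A partition's blocks are pairwise disjoint and cover U, so the missing block = U \ (union of shown blocks).
Union of shown blocks: {1, 2, 3, 5, 6, 7, 8, 9, 11}
Missing block = U \ (union) = {4, 10}

{4, 10}


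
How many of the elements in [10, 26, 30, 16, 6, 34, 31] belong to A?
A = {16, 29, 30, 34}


Set A = {16, 29, 30, 34}
Candidates: [10, 26, 30, 16, 6, 34, 31]
Check each candidate:
10 ∉ A, 26 ∉ A, 30 ∈ A, 16 ∈ A, 6 ∉ A, 34 ∈ A, 31 ∉ A
Count of candidates in A: 3

3


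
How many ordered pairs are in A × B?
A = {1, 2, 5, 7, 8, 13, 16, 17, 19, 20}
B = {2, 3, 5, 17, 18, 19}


Set A = {1, 2, 5, 7, 8, 13, 16, 17, 19, 20} has 10 elements.
Set B = {2, 3, 5, 17, 18, 19} has 6 elements.
|A × B| = |A| × |B| = 10 × 6 = 60

60


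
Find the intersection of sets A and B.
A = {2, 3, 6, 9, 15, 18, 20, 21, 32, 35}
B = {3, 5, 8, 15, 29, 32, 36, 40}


Set A = {2, 3, 6, 9, 15, 18, 20, 21, 32, 35}
Set B = {3, 5, 8, 15, 29, 32, 36, 40}
A ∩ B includes only elements in both sets.
Check each element of A against B:
2 ✗, 3 ✓, 6 ✗, 9 ✗, 15 ✓, 18 ✗, 20 ✗, 21 ✗, 32 ✓, 35 ✗
A ∩ B = {3, 15, 32}

{3, 15, 32}


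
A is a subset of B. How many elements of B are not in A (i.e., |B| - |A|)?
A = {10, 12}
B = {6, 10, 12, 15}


Set A = {10, 12}, |A| = 2
Set B = {6, 10, 12, 15}, |B| = 4
Since A ⊆ B: B \ A = {6, 15}
|B| - |A| = 4 - 2 = 2

2


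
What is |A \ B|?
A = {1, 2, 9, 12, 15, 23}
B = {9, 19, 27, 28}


Set A = {1, 2, 9, 12, 15, 23}
Set B = {9, 19, 27, 28}
A \ B = {1, 2, 12, 15, 23}
|A \ B| = 5

5


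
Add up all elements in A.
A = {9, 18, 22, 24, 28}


Set A = {9, 18, 22, 24, 28}
Sum = 9 + 18 + 22 + 24 + 28 = 101

101


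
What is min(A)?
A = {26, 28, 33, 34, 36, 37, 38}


Set A = {26, 28, 33, 34, 36, 37, 38}
Elements in ascending order: 26, 28, 33, 34, 36, 37, 38
The smallest element is 26.

26


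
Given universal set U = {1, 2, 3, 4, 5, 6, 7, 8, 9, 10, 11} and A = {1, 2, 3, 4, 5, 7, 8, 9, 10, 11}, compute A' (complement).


Universal set U = {1, 2, 3, 4, 5, 6, 7, 8, 9, 10, 11}
Set A = {1, 2, 3, 4, 5, 7, 8, 9, 10, 11}
A' = U \ A = elements in U but not in A
Checking each element of U:
1 (in A, exclude), 2 (in A, exclude), 3 (in A, exclude), 4 (in A, exclude), 5 (in A, exclude), 6 (not in A, include), 7 (in A, exclude), 8 (in A, exclude), 9 (in A, exclude), 10 (in A, exclude), 11 (in A, exclude)
A' = {6}

{6}


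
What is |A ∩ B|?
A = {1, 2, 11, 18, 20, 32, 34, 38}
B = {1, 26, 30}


Set A = {1, 2, 11, 18, 20, 32, 34, 38}
Set B = {1, 26, 30}
A ∩ B = {1}
|A ∩ B| = 1

1


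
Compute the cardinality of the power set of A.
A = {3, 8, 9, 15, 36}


Set A = {3, 8, 9, 15, 36}
|A| = 5
The power set P(A) contains all subsets of A.
|P(A)| = 2^|A| = 2^5 = 32

32


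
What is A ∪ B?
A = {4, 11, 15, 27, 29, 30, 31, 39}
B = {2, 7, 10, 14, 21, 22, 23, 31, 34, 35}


Set A = {4, 11, 15, 27, 29, 30, 31, 39}
Set B = {2, 7, 10, 14, 21, 22, 23, 31, 34, 35}
A ∪ B includes all elements in either set.
Elements from A: {4, 11, 15, 27, 29, 30, 31, 39}
Elements from B not already included: {2, 7, 10, 14, 21, 22, 23, 34, 35}
A ∪ B = {2, 4, 7, 10, 11, 14, 15, 21, 22, 23, 27, 29, 30, 31, 34, 35, 39}

{2, 4, 7, 10, 11, 14, 15, 21, 22, 23, 27, 29, 30, 31, 34, 35, 39}


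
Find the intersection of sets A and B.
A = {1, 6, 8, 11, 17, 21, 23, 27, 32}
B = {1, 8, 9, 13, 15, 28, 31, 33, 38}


Set A = {1, 6, 8, 11, 17, 21, 23, 27, 32}
Set B = {1, 8, 9, 13, 15, 28, 31, 33, 38}
A ∩ B includes only elements in both sets.
Check each element of A against B:
1 ✓, 6 ✗, 8 ✓, 11 ✗, 17 ✗, 21 ✗, 23 ✗, 27 ✗, 32 ✗
A ∩ B = {1, 8}

{1, 8}


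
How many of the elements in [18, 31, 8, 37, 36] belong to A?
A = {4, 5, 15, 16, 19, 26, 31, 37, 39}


Set A = {4, 5, 15, 16, 19, 26, 31, 37, 39}
Candidates: [18, 31, 8, 37, 36]
Check each candidate:
18 ∉ A, 31 ∈ A, 8 ∉ A, 37 ∈ A, 36 ∉ A
Count of candidates in A: 2

2


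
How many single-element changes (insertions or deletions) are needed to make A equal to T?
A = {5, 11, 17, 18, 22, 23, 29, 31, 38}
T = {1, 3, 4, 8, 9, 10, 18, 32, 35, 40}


Set A = {5, 11, 17, 18, 22, 23, 29, 31, 38}
Set T = {1, 3, 4, 8, 9, 10, 18, 32, 35, 40}
Elements to remove from A (in A, not in T): {5, 11, 17, 22, 23, 29, 31, 38} → 8 removals
Elements to add to A (in T, not in A): {1, 3, 4, 8, 9, 10, 32, 35, 40} → 9 additions
Total edits = 8 + 9 = 17

17


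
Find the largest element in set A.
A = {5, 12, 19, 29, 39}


Set A = {5, 12, 19, 29, 39}
Elements in ascending order: 5, 12, 19, 29, 39
The largest element is 39.

39


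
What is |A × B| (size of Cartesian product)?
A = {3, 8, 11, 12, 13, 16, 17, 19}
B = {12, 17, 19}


Set A = {3, 8, 11, 12, 13, 16, 17, 19} has 8 elements.
Set B = {12, 17, 19} has 3 elements.
|A × B| = |A| × |B| = 8 × 3 = 24

24


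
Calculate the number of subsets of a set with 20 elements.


The set has 20 elements.
The power set contains all possible subsets.
|P(A)| = 2^|A| = 2^20 = 1048576

1048576


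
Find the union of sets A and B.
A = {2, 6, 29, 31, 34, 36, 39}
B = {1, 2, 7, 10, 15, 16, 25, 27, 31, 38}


Set A = {2, 6, 29, 31, 34, 36, 39}
Set B = {1, 2, 7, 10, 15, 16, 25, 27, 31, 38}
A ∪ B includes all elements in either set.
Elements from A: {2, 6, 29, 31, 34, 36, 39}
Elements from B not already included: {1, 7, 10, 15, 16, 25, 27, 38}
A ∪ B = {1, 2, 6, 7, 10, 15, 16, 25, 27, 29, 31, 34, 36, 38, 39}

{1, 2, 6, 7, 10, 15, 16, 25, 27, 29, 31, 34, 36, 38, 39}


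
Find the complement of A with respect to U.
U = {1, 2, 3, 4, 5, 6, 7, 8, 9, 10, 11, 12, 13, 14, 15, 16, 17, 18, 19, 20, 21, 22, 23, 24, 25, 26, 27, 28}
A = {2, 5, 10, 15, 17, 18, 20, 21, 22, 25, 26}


Universal set U = {1, 2, 3, 4, 5, 6, 7, 8, 9, 10, 11, 12, 13, 14, 15, 16, 17, 18, 19, 20, 21, 22, 23, 24, 25, 26, 27, 28}
Set A = {2, 5, 10, 15, 17, 18, 20, 21, 22, 25, 26}
A' = U \ A = elements in U but not in A
Checking each element of U:
1 (not in A, include), 2 (in A, exclude), 3 (not in A, include), 4 (not in A, include), 5 (in A, exclude), 6 (not in A, include), 7 (not in A, include), 8 (not in A, include), 9 (not in A, include), 10 (in A, exclude), 11 (not in A, include), 12 (not in A, include), 13 (not in A, include), 14 (not in A, include), 15 (in A, exclude), 16 (not in A, include), 17 (in A, exclude), 18 (in A, exclude), 19 (not in A, include), 20 (in A, exclude), 21 (in A, exclude), 22 (in A, exclude), 23 (not in A, include), 24 (not in A, include), 25 (in A, exclude), 26 (in A, exclude), 27 (not in A, include), 28 (not in A, include)
A' = {1, 3, 4, 6, 7, 8, 9, 11, 12, 13, 14, 16, 19, 23, 24, 27, 28}

{1, 3, 4, 6, 7, 8, 9, 11, 12, 13, 14, 16, 19, 23, 24, 27, 28}


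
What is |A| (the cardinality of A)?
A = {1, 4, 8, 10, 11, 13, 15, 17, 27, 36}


Set A = {1, 4, 8, 10, 11, 13, 15, 17, 27, 36}
Listing elements: 1, 4, 8, 10, 11, 13, 15, 17, 27, 36
Counting: 10 elements
|A| = 10

10


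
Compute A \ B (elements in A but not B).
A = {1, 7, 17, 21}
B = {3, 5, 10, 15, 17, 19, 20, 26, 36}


Set A = {1, 7, 17, 21}
Set B = {3, 5, 10, 15, 17, 19, 20, 26, 36}
A \ B includes elements in A that are not in B.
Check each element of A:
1 (not in B, keep), 7 (not in B, keep), 17 (in B, remove), 21 (not in B, keep)
A \ B = {1, 7, 21}

{1, 7, 21}


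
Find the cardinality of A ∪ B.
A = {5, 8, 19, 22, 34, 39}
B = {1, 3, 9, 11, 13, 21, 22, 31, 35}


Set A = {5, 8, 19, 22, 34, 39}, |A| = 6
Set B = {1, 3, 9, 11, 13, 21, 22, 31, 35}, |B| = 9
A ∩ B = {22}, |A ∩ B| = 1
|A ∪ B| = |A| + |B| - |A ∩ B| = 6 + 9 - 1 = 14

14


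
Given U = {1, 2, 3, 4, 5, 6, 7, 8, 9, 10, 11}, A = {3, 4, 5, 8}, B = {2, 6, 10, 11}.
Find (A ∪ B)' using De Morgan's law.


U = {1, 2, 3, 4, 5, 6, 7, 8, 9, 10, 11}
A = {3, 4, 5, 8}, B = {2, 6, 10, 11}
A ∪ B = {2, 3, 4, 5, 6, 8, 10, 11}
(A ∪ B)' = U \ (A ∪ B) = {1, 7, 9}
Verification via A' ∩ B': A' = {1, 2, 6, 7, 9, 10, 11}, B' = {1, 3, 4, 5, 7, 8, 9}
A' ∩ B' = {1, 7, 9} ✓

{1, 7, 9}


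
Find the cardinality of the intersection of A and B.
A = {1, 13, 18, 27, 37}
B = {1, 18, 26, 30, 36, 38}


Set A = {1, 13, 18, 27, 37}
Set B = {1, 18, 26, 30, 36, 38}
A ∩ B = {1, 18}
|A ∩ B| = 2

2


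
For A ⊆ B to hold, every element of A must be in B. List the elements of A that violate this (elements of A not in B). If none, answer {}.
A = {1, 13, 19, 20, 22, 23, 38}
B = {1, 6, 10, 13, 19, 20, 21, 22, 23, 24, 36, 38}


Set A = {1, 13, 19, 20, 22, 23, 38}
Set B = {1, 6, 10, 13, 19, 20, 21, 22, 23, 24, 36, 38}
Check each element of A against B:
1 ∈ B, 13 ∈ B, 19 ∈ B, 20 ∈ B, 22 ∈ B, 23 ∈ B, 38 ∈ B
Elements of A not in B: {}

{}


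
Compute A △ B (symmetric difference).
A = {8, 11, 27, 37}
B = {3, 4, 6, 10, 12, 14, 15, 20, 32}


Set A = {8, 11, 27, 37}
Set B = {3, 4, 6, 10, 12, 14, 15, 20, 32}
A △ B = (A \ B) ∪ (B \ A)
Elements in A but not B: {8, 11, 27, 37}
Elements in B but not A: {3, 4, 6, 10, 12, 14, 15, 20, 32}
A △ B = {3, 4, 6, 8, 10, 11, 12, 14, 15, 20, 27, 32, 37}

{3, 4, 6, 8, 10, 11, 12, 14, 15, 20, 27, 32, 37}


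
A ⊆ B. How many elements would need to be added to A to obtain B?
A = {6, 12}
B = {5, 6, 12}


Set A = {6, 12}, |A| = 2
Set B = {5, 6, 12}, |B| = 3
Since A ⊆ B: B \ A = {5}
|B| - |A| = 3 - 2 = 1

1


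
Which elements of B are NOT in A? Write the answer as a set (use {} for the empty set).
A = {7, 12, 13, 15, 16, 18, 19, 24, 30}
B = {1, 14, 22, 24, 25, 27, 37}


Set A = {7, 12, 13, 15, 16, 18, 19, 24, 30}
Set B = {1, 14, 22, 24, 25, 27, 37}
Check each element of B against A:
1 ∉ A (include), 14 ∉ A (include), 22 ∉ A (include), 24 ∈ A, 25 ∉ A (include), 27 ∉ A (include), 37 ∉ A (include)
Elements of B not in A: {1, 14, 22, 25, 27, 37}

{1, 14, 22, 25, 27, 37}


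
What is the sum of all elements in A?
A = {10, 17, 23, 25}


Set A = {10, 17, 23, 25}
Sum = 10 + 17 + 23 + 25 = 75

75


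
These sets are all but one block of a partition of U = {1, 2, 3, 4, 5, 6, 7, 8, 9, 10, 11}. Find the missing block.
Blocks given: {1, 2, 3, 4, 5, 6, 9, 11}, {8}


U = {1, 2, 3, 4, 5, 6, 7, 8, 9, 10, 11}
Shown blocks: {1, 2, 3, 4, 5, 6, 9, 11}, {8}
A partition's blocks are pairwise disjoint and cover U, so the missing block = U \ (union of shown blocks).
Union of shown blocks: {1, 2, 3, 4, 5, 6, 8, 9, 11}
Missing block = U \ (union) = {7, 10}

{7, 10}


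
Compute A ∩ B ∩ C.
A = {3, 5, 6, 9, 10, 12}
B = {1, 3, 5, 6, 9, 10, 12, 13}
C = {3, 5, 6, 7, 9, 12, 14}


Set A = {3, 5, 6, 9, 10, 12}
Set B = {1, 3, 5, 6, 9, 10, 12, 13}
Set C = {3, 5, 6, 7, 9, 12, 14}
First, A ∩ B = {3, 5, 6, 9, 10, 12}
Then, (A ∩ B) ∩ C = {3, 5, 6, 9, 12}

{3, 5, 6, 9, 12}


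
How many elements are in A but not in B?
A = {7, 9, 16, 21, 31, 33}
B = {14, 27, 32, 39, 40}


Set A = {7, 9, 16, 21, 31, 33}
Set B = {14, 27, 32, 39, 40}
A \ B = {7, 9, 16, 21, 31, 33}
|A \ B| = 6

6


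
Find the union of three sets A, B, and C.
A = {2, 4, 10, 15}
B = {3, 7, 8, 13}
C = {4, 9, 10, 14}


Set A = {2, 4, 10, 15}
Set B = {3, 7, 8, 13}
Set C = {4, 9, 10, 14}
First, A ∪ B = {2, 3, 4, 7, 8, 10, 13, 15}
Then, (A ∪ B) ∪ C = {2, 3, 4, 7, 8, 9, 10, 13, 14, 15}

{2, 3, 4, 7, 8, 9, 10, 13, 14, 15}


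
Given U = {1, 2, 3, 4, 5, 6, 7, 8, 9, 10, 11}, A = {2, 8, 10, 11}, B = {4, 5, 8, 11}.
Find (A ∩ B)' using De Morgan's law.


U = {1, 2, 3, 4, 5, 6, 7, 8, 9, 10, 11}
A = {2, 8, 10, 11}, B = {4, 5, 8, 11}
A ∩ B = {8, 11}
(A ∩ B)' = U \ (A ∩ B) = {1, 2, 3, 4, 5, 6, 7, 9, 10}
Verification via A' ∪ B': A' = {1, 3, 4, 5, 6, 7, 9}, B' = {1, 2, 3, 6, 7, 9, 10}
A' ∪ B' = {1, 2, 3, 4, 5, 6, 7, 9, 10} ✓

{1, 2, 3, 4, 5, 6, 7, 9, 10}


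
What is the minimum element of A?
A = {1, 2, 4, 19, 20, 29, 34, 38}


Set A = {1, 2, 4, 19, 20, 29, 34, 38}
Elements in ascending order: 1, 2, 4, 19, 20, 29, 34, 38
The smallest element is 1.

1


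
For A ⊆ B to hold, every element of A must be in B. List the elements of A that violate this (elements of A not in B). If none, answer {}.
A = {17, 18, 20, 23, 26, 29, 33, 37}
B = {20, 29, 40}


Set A = {17, 18, 20, 23, 26, 29, 33, 37}
Set B = {20, 29, 40}
Check each element of A against B:
17 ∉ B (include), 18 ∉ B (include), 20 ∈ B, 23 ∉ B (include), 26 ∉ B (include), 29 ∈ B, 33 ∉ B (include), 37 ∉ B (include)
Elements of A not in B: {17, 18, 23, 26, 33, 37}

{17, 18, 23, 26, 33, 37}


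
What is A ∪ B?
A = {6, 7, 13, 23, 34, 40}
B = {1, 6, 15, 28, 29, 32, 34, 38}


Set A = {6, 7, 13, 23, 34, 40}
Set B = {1, 6, 15, 28, 29, 32, 34, 38}
A ∪ B includes all elements in either set.
Elements from A: {6, 7, 13, 23, 34, 40}
Elements from B not already included: {1, 15, 28, 29, 32, 38}
A ∪ B = {1, 6, 7, 13, 15, 23, 28, 29, 32, 34, 38, 40}

{1, 6, 7, 13, 15, 23, 28, 29, 32, 34, 38, 40}


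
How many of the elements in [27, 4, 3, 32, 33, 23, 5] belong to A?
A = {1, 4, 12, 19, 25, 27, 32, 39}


Set A = {1, 4, 12, 19, 25, 27, 32, 39}
Candidates: [27, 4, 3, 32, 33, 23, 5]
Check each candidate:
27 ∈ A, 4 ∈ A, 3 ∉ A, 32 ∈ A, 33 ∉ A, 23 ∉ A, 5 ∉ A
Count of candidates in A: 3

3


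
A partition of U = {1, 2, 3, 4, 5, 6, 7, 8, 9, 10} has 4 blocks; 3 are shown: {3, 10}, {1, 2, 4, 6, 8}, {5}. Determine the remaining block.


U = {1, 2, 3, 4, 5, 6, 7, 8, 9, 10}
Shown blocks: {3, 10}, {1, 2, 4, 6, 8}, {5}
A partition's blocks are pairwise disjoint and cover U, so the missing block = U \ (union of shown blocks).
Union of shown blocks: {1, 2, 3, 4, 5, 6, 8, 10}
Missing block = U \ (union) = {7, 9}

{7, 9}


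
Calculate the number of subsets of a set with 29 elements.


The set has 29 elements.
The power set contains all possible subsets.
|P(A)| = 2^|A| = 2^29 = 536870912

536870912


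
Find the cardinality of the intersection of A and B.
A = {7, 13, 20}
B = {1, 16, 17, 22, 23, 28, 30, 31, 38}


Set A = {7, 13, 20}
Set B = {1, 16, 17, 22, 23, 28, 30, 31, 38}
A ∩ B = {}
|A ∩ B| = 0

0


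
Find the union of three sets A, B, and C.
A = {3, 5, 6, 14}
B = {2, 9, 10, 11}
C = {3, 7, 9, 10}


Set A = {3, 5, 6, 14}
Set B = {2, 9, 10, 11}
Set C = {3, 7, 9, 10}
First, A ∪ B = {2, 3, 5, 6, 9, 10, 11, 14}
Then, (A ∪ B) ∪ C = {2, 3, 5, 6, 7, 9, 10, 11, 14}

{2, 3, 5, 6, 7, 9, 10, 11, 14}


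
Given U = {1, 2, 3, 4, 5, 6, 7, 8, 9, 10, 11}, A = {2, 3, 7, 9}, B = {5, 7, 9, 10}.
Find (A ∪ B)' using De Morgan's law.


U = {1, 2, 3, 4, 5, 6, 7, 8, 9, 10, 11}
A = {2, 3, 7, 9}, B = {5, 7, 9, 10}
A ∪ B = {2, 3, 5, 7, 9, 10}
(A ∪ B)' = U \ (A ∪ B) = {1, 4, 6, 8, 11}
Verification via A' ∩ B': A' = {1, 4, 5, 6, 8, 10, 11}, B' = {1, 2, 3, 4, 6, 8, 11}
A' ∩ B' = {1, 4, 6, 8, 11} ✓

{1, 4, 6, 8, 11}


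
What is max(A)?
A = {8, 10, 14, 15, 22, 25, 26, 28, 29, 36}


Set A = {8, 10, 14, 15, 22, 25, 26, 28, 29, 36}
Elements in ascending order: 8, 10, 14, 15, 22, 25, 26, 28, 29, 36
The largest element is 36.

36
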